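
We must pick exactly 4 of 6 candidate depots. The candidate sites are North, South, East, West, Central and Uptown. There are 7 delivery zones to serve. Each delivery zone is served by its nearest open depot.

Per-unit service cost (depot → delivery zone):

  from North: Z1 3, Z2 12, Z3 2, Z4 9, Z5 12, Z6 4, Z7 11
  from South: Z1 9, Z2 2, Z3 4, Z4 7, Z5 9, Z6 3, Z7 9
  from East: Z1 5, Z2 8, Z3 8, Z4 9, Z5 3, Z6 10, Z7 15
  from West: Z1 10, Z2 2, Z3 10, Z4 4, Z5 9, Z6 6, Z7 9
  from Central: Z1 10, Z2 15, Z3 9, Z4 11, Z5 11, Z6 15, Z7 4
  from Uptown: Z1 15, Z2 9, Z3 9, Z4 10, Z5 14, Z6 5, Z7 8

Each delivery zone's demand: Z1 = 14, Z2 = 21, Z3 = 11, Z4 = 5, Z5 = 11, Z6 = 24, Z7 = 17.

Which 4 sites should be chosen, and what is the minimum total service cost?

Choose North, South, East and Central; total service cost 314.

With exactly 4 open, each delivery zone uses its cheapest among the chosen.
{North, South, East, Central}: Z1→North 3·14=42, Z2→South 2·21=42, Z3→North 2·11=22, Z4→South 7·5=35, Z5→East 3·11=33, Z6→South 3·24=72, Z7→Central 4·17=68. Service cost 314.
{North, East, West, Central}: service cost 323
{South, East, West, Central}: service cost 349
Among all 15 size-4 choices, {North, South, East, Central} is lowest.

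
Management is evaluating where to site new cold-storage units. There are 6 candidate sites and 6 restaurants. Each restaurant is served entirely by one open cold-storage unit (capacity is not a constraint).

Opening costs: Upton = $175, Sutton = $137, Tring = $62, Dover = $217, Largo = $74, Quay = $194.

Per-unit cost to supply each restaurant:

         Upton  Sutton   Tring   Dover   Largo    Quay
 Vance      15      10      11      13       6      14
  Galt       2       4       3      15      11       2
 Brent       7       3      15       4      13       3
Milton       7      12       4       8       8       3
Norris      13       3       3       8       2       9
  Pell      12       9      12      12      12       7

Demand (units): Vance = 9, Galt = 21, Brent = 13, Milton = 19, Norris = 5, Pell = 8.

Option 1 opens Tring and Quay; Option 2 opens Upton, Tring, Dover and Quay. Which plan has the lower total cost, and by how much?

Option 1: {Tring, Quay}: Vance→Tring 11·9=99, Galt→Quay 2·21=42, Brent→Quay 3·13=39, Milton→Quay 3·19=57, Norris→Tring 3·5=15, Pell→Quay 7·8=56. Service 308; fixed 256; total 564.
Option 2: {Upton, Tring, Dover, Quay}: Vance→Tring 11·9=99, Galt→Upton 2·21=42, Brent→Quay 3·13=39, Milton→Quay 3·19=57, Norris→Tring 3·5=15, Pell→Quay 7·8=56. Service 308; fixed 648; total 956.
Difference: |564 − 956| = 392.

Option 1 is cheaper by 392.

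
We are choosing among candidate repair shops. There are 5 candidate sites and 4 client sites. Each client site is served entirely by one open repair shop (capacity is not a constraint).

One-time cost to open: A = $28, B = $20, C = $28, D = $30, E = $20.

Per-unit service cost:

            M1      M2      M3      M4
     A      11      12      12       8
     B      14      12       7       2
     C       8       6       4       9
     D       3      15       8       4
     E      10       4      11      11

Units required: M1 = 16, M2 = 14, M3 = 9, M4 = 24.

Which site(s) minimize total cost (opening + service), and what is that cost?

For any fixed open set, each client site goes to its cheapest open site; total = fixed + service.
{B, D, E}: M1→D 3·16=48, M2→E 4·14=56, M3→B 7·9=63, M4→B 2·24=48. Service 215; fixed 70; total 285.
{B, C, D, E}: M1→D 3·16=48, M2→E 4·14=56, M3→C 4·9=36, M4→B 2·24=48. Service 188; fixed 98; total 286.
{B, C, D}: service 216 + fixed 78 = 294
{A, B, C, D, E}: M1→D 3·16=48, M2→E 4·14=56, M3→C 4·9=36, M4→B 2·24=48. Service 188; fixed 126; total 314.
No other subset beats 285.

Open B, D and E; minimum total cost 285.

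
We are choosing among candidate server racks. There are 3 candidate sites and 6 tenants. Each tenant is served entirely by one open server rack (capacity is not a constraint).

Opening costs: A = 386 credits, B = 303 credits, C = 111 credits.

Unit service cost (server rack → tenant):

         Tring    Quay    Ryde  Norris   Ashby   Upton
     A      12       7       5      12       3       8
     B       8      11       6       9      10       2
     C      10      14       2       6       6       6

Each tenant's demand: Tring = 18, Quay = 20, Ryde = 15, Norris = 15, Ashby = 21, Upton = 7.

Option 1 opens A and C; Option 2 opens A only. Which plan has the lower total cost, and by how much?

Option 1 is cheaper by 74.

Option 1: {A, C}: Tring→C 10·18=180, Quay→A 7·20=140, Ryde→C 2·15=30, Norris→C 6·15=90, Ashby→A 3·21=63, Upton→C 6·7=42. Service 545; fixed 497; total 1042.
Option 2: {A}: Tring→A 12·18=216, Quay→A 7·20=140, Ryde→A 5·15=75, Norris→A 12·15=180, Ashby→A 3·21=63, Upton→A 8·7=56. Service 730; fixed 386; total 1116.
Difference: |1042 − 1116| = 74.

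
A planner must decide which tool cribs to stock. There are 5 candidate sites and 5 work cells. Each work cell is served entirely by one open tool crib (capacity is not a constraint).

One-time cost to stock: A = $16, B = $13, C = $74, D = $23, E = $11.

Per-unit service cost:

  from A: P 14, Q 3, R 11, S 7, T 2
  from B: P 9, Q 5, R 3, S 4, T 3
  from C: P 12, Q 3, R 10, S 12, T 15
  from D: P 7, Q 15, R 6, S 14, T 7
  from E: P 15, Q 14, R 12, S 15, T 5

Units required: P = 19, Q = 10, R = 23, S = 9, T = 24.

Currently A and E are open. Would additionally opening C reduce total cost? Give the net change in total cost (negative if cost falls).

Current service cost with {A, E}: 660.
Adding C: each work cell re-picks its cheapest; new service cost 599, saving 61.
Extra fixed cost: 74. Net change = 74 − 61 = 13.
(Totals: 687 → 700.)

No — net change +13 (cost rises by 13).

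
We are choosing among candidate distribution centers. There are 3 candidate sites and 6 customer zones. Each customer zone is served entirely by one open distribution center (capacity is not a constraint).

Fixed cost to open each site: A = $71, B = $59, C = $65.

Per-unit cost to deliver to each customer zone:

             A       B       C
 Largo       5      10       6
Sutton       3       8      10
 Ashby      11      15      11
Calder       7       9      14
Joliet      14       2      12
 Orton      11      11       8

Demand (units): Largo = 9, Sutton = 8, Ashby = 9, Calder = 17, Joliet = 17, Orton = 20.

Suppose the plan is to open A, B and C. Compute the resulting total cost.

Total cost: 676

Each customer zone is assigned to its cheapest site among the open ones.
{A, B, C}: Largo→A 5·9=45, Sutton→A 3·8=24, Ashby→A 11·9=99, Calder→A 7·17=119, Joliet→B 2·17=34, Orton→C 8·20=160. Service 481; fixed 195; total 676.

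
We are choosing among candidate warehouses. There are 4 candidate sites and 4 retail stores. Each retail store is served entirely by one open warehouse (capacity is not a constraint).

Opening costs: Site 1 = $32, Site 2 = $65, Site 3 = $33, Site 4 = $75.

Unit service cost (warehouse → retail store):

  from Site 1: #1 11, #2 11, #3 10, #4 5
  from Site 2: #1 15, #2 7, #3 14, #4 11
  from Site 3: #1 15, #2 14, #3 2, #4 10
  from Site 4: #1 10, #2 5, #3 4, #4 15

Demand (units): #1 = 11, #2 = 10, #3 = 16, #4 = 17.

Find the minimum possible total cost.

Minimum total cost: 413

For any fixed open set, each retail store goes to its cheapest open site; total = fixed + service.
{Site 1, Site 3}: #1→Site 1 11·11=121, #2→Site 1 11·10=110, #3→Site 3 2·16=32, #4→Site 1 5·17=85. Service 348; fixed 65; total 413.
{Site 1, Site 4}: service 309 + fixed 107 = 416
{Site 1, Site 3, Site 4}: #1→Site 4 10·11=110, #2→Site 4 5·10=50, #3→Site 3 2·16=32, #4→Site 1 5·17=85. Service 277; fixed 140; total 417.
{Site 1, Site 2, Site 3, Site 4}: #1→Site 4 10·11=110, #2→Site 4 5·10=50, #3→Site 3 2·16=32, #4→Site 1 5·17=85. Service 277; fixed 205; total 482.
(All 15 nonempty subsets were checked; Site 1 and Site 3 is lowest.)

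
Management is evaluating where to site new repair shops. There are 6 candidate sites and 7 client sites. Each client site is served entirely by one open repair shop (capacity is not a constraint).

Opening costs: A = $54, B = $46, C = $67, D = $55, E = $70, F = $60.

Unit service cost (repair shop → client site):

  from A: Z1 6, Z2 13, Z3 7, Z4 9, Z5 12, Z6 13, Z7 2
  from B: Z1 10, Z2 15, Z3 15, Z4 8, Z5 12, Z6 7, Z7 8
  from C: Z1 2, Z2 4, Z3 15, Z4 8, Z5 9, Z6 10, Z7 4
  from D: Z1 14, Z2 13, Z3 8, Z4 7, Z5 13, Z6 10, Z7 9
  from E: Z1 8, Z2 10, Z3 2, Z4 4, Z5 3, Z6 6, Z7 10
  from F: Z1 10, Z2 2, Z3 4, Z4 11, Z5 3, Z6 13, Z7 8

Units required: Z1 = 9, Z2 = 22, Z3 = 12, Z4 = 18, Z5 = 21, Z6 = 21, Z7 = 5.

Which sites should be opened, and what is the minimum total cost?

For any fixed open set, each client site goes to its cheapest open site; total = fixed + service.
{C, E}: Z1→C 2·9=18, Z2→C 4·22=88, Z3→E 2·12=24, Z4→E 4·18=72, Z5→E 3·21=63, Z6→E 6·21=126, Z7→C 4·5=20. Service 411; fixed 137; total 548.
{C, E, F}: service 367 + fixed 197 = 564
{E, F}: Z1→E 8·9=72, Z2→F 2·22=44, Z3→E 2·12=24, Z4→E 4·18=72, Z5→E 3·21=63, Z6→E 6·21=126, Z7→F 8·5=40. Service 441; fixed 130; total 571.
{A, B, C, D, E, F}: service 357 + fixed 352 = 709
No other subset beats 548.

Open C and E; minimum total cost 548.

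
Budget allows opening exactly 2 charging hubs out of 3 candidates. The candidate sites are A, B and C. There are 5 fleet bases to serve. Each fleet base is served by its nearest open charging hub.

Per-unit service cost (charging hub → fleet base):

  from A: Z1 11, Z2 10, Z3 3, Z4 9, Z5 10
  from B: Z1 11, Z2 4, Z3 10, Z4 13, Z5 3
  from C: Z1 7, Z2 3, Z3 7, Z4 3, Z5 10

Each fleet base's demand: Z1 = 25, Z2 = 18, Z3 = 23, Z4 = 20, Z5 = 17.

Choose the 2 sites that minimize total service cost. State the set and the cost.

With exactly 2 open, each fleet base uses its cheapest among the chosen.
{B, C}: Z1→C 7·25=175, Z2→C 3·18=54, Z3→C 7·23=161, Z4→C 3·20=60, Z5→B 3·17=51. Service cost 501.
{A, C}: service cost 528
{A, B}: service cost 647
Among all 3 size-2 choices, {B, C} is lowest.

Choose B and C; total service cost 501.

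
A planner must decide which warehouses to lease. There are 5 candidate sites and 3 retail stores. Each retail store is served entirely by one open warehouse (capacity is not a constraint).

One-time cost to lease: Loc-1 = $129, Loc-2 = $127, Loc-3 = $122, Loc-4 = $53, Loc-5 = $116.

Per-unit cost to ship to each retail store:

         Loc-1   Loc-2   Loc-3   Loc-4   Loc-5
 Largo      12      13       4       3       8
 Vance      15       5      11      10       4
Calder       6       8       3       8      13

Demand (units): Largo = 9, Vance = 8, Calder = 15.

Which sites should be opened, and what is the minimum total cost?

Open Loc-4 only; minimum total cost 280.

For any fixed open set, each retail store goes to its cheapest open site; total = fixed + service.
{Loc-4}: Largo→Loc-4 3·9=27, Vance→Loc-4 10·8=80, Calder→Loc-4 8·15=120. Service 227; fixed 53; total 280.
{Loc-3}: service 169 + fixed 122 = 291
{Loc-3, Loc-4}: service 152 + fixed 175 = 327
{Loc-1, Loc-2, Loc-3, Loc-4, Loc-5}: Largo→Loc-4 3·9=27, Vance→Loc-5 4·8=32, Calder→Loc-3 3·15=45. Service 104; fixed 547; total 651.
No other subset beats 280.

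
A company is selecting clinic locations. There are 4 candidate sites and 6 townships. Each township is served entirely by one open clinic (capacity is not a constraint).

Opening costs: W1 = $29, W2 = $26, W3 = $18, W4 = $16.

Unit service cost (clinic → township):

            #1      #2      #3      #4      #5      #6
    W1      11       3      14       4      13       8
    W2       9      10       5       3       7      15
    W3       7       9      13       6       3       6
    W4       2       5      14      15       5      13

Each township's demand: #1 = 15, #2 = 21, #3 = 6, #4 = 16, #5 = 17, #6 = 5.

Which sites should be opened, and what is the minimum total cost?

Open W1, W2, W3 and W4; minimum total cost 341.

For any fixed open set, each township goes to its cheapest open site; total = fixed + service.
{W1, W2, W3, W4}: #1→W4 2·15=30, #2→W1 3·21=63, #3→W2 5·6=30, #4→W2 3·16=48, #5→W3 3·17=51, #6→W3 6·5=30. Service 252; fixed 89; total 341.
{W2, W3, W4}: service 294 + fixed 60 = 354
{W1, W2, W4}: #1→W4 2·15=30, #2→W1 3·21=63, #3→W2 5·6=30, #4→W2 3·16=48, #5→W4 5·17=85, #6→W1 8·5=40. Service 296; fixed 71; total 367.
{W4}: service 609 + fixed 16 = 625
No other subset beats 341.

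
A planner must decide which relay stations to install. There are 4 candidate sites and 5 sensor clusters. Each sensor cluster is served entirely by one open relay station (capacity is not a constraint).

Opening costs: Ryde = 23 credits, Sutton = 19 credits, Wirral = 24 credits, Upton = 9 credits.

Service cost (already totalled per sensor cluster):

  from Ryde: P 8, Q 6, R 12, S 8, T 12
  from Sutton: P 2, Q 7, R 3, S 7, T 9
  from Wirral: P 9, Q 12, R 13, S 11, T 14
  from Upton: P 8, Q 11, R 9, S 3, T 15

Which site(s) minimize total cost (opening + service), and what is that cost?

Open Sutton only; minimum total cost 47.

For any fixed open set, each sensor cluster goes to its cheapest open site; total = fixed + service.
{Sutton}: P→Sutton 2, Q→Sutton 7, R→Sutton 3, S→Sutton 7, T→Sutton 9. Service 28; fixed 19; total 47.
{Sutton, Upton}: P→Sutton 2, Q→Sutton 7, R→Sutton 3, S→Upton 3, T→Sutton 9. Service 24; fixed 28; total 52.
{Upton}: service 46 + fixed 9 = 55
{Ryde, Sutton, Wirral, Upton}: P→Sutton 2, Q→Ryde 6, R→Sutton 3, S→Upton 3, T→Sutton 9. Service 23; fixed 75; total 98.
No other subset beats 47.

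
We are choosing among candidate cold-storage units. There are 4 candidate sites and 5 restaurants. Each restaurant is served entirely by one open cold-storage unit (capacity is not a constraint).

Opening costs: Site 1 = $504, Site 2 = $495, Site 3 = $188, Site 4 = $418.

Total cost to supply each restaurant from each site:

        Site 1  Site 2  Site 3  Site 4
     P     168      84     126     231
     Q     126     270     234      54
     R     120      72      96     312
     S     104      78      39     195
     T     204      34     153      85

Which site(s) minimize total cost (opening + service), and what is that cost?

Open Site 3 only; minimum total cost 836.

For any fixed open set, each restaurant goes to its cheapest open site; total = fixed + service.
{Site 3}: P→Site 3 126, Q→Site 3 234, R→Site 3 96, S→Site 3 39, T→Site 3 153. Service 648; fixed 188; total 836.
{Site 3, Site 4}: service 400 + fixed 606 = 1006
{Site 2}: P→Site 2 84, Q→Site 2 270, R→Site 2 72, S→Site 2 78, T→Site 2 34. Service 538; fixed 495; total 1033.
{Site 1, Site 2, Site 3, Site 4}: service 283 + fixed 1605 = 1888
No other subset beats 836.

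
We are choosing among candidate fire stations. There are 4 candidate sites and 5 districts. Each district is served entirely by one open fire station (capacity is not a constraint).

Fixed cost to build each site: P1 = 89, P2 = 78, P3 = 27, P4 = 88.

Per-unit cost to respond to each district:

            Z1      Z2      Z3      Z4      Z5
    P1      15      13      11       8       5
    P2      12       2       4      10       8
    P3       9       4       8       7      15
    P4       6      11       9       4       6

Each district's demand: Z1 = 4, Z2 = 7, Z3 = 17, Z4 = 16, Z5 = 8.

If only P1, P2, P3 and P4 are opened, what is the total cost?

Total cost: 492

Each district is assigned to its cheapest site among the open ones.
{P1, P2, P3, P4}: Z1→P4 6·4=24, Z2→P2 2·7=14, Z3→P2 4·17=68, Z4→P4 4·16=64, Z5→P1 5·8=40. Service 210; fixed 282; total 492.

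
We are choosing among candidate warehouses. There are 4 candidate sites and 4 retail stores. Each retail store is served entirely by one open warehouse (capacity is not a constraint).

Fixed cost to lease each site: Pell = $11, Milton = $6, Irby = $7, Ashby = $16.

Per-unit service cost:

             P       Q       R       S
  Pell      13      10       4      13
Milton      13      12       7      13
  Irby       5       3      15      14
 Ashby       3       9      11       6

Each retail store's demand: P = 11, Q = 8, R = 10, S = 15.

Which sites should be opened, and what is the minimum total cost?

Open Pell, Irby and Ashby; minimum total cost 221.

For any fixed open set, each retail store goes to its cheapest open site; total = fixed + service.
{Pell, Irby, Ashby}: P→Ashby 3·11=33, Q→Irby 3·8=24, R→Pell 4·10=40, S→Ashby 6·15=90. Service 187; fixed 34; total 221.
{Pell, Milton, Irby, Ashby}: service 187 + fixed 40 = 227
{Milton, Irby, Ashby}: P→Ashby 3·11=33, Q→Irby 3·8=24, R→Milton 7·10=70, S→Ashby 6·15=90. Service 217; fixed 29; total 246.
{Milton}: service 504 + fixed 6 = 510
(All 15 nonempty subsets were checked; Pell, Irby and Ashby is lowest.)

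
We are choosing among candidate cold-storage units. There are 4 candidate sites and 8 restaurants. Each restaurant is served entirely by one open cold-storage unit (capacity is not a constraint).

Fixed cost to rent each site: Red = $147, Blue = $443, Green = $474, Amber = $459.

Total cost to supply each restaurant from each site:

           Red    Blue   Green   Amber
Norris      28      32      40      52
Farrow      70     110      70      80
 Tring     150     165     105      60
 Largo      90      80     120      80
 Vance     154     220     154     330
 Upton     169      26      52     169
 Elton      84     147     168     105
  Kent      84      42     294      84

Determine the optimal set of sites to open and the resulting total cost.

Open Red only; minimum total cost 976.

For any fixed open set, each restaurant goes to its cheapest open site; total = fixed + service.
{Red}: Norris→Red 28, Farrow→Red 70, Tring→Red 150, Largo→Red 90, Vance→Red 154, Upton→Red 169, Elton→Red 84, Kent→Red 84. Service 829; fixed 147; total 976.
{Red, Blue}: service 634 + fixed 590 = 1224
{Blue}: service 822 + fixed 443 = 1265
{Red, Blue, Green, Amber}: service 544 + fixed 1523 = 2067
No other subset beats 976.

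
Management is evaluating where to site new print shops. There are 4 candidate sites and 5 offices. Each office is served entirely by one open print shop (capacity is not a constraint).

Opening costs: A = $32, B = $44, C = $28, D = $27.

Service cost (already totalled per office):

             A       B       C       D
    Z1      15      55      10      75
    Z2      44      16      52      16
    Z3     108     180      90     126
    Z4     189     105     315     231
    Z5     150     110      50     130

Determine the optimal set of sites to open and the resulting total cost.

Open B and C; minimum total cost 343.

For any fixed open set, each office goes to its cheapest open site; total = fixed + service.
{B, C}: Z1→C 10, Z2→B 16, Z3→C 90, Z4→B 105, Z5→C 50. Service 271; fixed 72; total 343.
{B, C, D}: Z1→C 10, Z2→B 16, Z3→C 90, Z4→B 105, Z5→C 50. Service 271; fixed 99; total 370.
{A, B, C}: service 271 + fixed 104 = 375
{A, B, C, D}: service 271 + fixed 131 = 402
No other subset beats 343.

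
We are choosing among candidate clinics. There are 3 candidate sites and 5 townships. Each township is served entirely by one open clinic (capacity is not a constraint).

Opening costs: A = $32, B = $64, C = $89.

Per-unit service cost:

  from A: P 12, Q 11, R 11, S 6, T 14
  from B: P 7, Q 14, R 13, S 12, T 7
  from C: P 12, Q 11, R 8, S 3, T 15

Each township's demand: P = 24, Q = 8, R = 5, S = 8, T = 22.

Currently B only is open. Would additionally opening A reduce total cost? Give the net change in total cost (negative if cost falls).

Yes — net change −50 (cost falls by 50).

Current service cost with {B}: 595.
Adding A: each township re-picks its cheapest; new service cost 513, saving 82.
Extra fixed cost: 32. Net change = 32 − 82 = -50.
(Totals: 659 → 609.)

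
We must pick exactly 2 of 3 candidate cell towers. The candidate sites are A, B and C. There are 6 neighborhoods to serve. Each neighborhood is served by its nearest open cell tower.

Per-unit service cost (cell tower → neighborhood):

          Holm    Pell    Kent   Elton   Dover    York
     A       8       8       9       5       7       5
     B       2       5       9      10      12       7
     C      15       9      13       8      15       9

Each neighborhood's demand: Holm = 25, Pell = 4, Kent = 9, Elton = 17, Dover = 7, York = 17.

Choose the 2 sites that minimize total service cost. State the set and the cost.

With exactly 2 open, each neighborhood uses its cheapest among the chosen.
{A, B}: Holm→B 2·25=50, Pell→B 5·4=20, Kent→A 9·9=81, Elton→A 5·17=85, Dover→A 7·7=49, York→A 5·17=85. Service cost 370.
{B, C}: service cost 490
{A, C}: service cost 532
Among all 3 size-2 choices, {A, B} is lowest.

Choose A and B; total service cost 370.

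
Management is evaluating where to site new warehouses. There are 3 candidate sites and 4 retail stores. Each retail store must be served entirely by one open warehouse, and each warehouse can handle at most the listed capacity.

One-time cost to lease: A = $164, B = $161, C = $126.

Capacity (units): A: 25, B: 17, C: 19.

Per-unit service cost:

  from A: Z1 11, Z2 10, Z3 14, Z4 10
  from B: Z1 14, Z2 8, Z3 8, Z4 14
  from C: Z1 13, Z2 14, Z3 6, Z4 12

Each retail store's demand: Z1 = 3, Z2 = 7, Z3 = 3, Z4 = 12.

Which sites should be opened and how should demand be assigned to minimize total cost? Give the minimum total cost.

Open {A}: Z1→A 11·3=33, Z2→A 10·7=70, Z3→A 14·3=42, Z4→A 10·12=120.
Loads: A carries 25/25. Service 265; fixed 164; total 429.
Next best feasible plan costs 531.

Minimum total cost: 429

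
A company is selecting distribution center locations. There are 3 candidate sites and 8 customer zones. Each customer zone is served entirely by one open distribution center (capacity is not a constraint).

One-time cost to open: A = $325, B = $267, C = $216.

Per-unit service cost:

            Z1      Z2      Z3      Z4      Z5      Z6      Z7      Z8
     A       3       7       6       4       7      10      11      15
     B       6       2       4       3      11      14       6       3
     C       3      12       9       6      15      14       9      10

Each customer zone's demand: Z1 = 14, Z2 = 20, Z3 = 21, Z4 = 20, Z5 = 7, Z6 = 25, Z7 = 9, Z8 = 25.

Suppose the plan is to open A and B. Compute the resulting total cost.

Total cost: 1246

Each customer zone is assigned to its cheapest site among the open ones.
{A, B}: Z1→A 3·14=42, Z2→B 2·20=40, Z3→B 4·21=84, Z4→B 3·20=60, Z5→A 7·7=49, Z6→A 10·25=250, Z7→B 6·9=54, Z8→B 3·25=75. Service 654; fixed 592; total 1246.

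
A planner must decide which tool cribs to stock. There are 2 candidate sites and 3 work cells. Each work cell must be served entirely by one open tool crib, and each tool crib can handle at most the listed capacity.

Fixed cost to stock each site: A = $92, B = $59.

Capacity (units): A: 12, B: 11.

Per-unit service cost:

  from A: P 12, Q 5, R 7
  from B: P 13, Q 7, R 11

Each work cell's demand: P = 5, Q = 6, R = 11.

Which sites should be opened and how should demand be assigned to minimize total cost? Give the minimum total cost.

Open {A, B}: P→B 13·5=65, Q→B 7·6=42, R→A 7·11=77.
Loads: A carries 11/12, B carries 11/11. Service 184; fixed 151; total 335.
Next best feasible plan costs 362.

Minimum total cost: 335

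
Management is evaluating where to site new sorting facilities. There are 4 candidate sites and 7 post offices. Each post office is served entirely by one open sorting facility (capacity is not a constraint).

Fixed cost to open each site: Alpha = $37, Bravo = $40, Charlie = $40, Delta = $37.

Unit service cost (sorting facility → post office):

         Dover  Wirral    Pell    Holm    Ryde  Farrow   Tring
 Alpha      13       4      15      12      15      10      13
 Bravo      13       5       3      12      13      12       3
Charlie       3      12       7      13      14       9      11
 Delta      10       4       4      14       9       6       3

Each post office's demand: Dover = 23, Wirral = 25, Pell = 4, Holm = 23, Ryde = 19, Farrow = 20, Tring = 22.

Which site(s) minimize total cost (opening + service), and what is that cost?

Open Charlie and Delta; minimum total cost 918.

For any fixed open set, each post office goes to its cheapest open site; total = fixed + service.
{Charlie, Delta}: Dover→Charlie 3·23=69, Wirral→Delta 4·25=100, Pell→Delta 4·4=16, Holm→Charlie 13·23=299, Ryde→Delta 9·19=171, Farrow→Delta 6·20=120, Tring→Delta 3·22=66. Service 841; fixed 77; total 918.
{Bravo, Charlie, Delta}: service 814 + fixed 117 = 931
{Alpha, Charlie, Delta}: service 818 + fixed 114 = 932
{Alpha, Bravo, Charlie, Delta}: Dover→Charlie 3·23=69, Wirral→Alpha 4·25=100, Pell→Bravo 3·4=12, Holm→Alpha 12·23=276, Ryde→Delta 9·19=171, Farrow→Delta 6·20=120, Tring→Bravo 3·22=66. Service 814; fixed 154; total 968.
(All 15 nonempty subsets were checked; Charlie and Delta is lowest.)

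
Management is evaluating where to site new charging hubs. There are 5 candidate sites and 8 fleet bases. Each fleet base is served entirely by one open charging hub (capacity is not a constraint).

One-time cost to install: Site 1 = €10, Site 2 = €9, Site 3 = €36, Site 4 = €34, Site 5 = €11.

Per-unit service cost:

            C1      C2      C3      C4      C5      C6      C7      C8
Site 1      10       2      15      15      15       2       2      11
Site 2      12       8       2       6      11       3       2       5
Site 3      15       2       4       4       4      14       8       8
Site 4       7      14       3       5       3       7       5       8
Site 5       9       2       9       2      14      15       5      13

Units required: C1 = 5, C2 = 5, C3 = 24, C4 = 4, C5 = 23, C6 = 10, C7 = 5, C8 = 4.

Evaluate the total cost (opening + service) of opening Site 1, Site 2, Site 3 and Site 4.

Total cost: 317

Each fleet base is assigned to its cheapest site among the open ones.
{Site 1, Site 2, Site 3, Site 4}: C1→Site 4 7·5=35, C2→Site 1 2·5=10, C3→Site 2 2·24=48, C4→Site 3 4·4=16, C5→Site 4 3·23=69, C6→Site 1 2·10=20, C7→Site 1 2·5=10, C8→Site 2 5·4=20. Service 228; fixed 89; total 317.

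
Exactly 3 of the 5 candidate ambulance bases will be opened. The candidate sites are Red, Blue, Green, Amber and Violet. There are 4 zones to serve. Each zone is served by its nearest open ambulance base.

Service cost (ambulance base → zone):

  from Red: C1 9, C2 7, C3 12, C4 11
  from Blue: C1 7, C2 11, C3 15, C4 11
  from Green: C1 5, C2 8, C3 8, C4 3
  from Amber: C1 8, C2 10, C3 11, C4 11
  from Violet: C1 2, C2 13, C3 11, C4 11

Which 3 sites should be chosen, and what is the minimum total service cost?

Choose Red, Green and Violet; total service cost 20.

With exactly 3 open, each zone uses its cheapest among the chosen.
{Red, Green, Violet}: C1→Violet 2, C2→Red 7, C3→Green 8, C4→Green 3. Service cost 20.
{Blue, Green, Violet}: service cost 21
{Green, Amber, Violet}: service cost 21
Among all 10 size-3 choices, {Red, Green, Violet} is lowest.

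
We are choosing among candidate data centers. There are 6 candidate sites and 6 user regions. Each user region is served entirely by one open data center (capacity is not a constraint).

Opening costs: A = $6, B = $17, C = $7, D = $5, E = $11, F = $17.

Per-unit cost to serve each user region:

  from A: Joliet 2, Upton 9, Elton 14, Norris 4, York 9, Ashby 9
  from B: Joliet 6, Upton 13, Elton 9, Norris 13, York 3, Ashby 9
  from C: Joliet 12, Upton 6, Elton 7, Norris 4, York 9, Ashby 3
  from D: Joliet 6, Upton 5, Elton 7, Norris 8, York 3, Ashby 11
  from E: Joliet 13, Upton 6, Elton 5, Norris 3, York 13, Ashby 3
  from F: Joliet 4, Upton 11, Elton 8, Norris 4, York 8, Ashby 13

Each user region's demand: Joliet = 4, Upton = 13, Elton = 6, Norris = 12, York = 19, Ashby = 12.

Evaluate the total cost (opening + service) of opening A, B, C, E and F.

Total cost: 303

Each user region is assigned to its cheapest site among the open ones.
{A, B, C, E, F}: Joliet→A 2·4=8, Upton→C 6·13=78, Elton→E 5·6=30, Norris→E 3·12=36, York→B 3·19=57, Ashby→C 3·12=36. Service 245; fixed 58; total 303.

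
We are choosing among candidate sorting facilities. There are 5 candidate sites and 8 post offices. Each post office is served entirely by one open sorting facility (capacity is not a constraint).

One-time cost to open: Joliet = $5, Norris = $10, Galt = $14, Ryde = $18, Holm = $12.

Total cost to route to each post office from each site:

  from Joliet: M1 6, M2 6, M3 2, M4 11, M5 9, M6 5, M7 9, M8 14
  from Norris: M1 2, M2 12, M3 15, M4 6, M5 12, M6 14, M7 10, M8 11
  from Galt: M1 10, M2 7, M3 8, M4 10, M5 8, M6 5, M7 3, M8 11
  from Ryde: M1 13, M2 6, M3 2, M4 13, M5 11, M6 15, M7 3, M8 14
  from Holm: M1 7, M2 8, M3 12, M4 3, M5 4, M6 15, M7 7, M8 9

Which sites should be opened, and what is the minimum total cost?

Open Joliet and Holm; minimum total cost 59.

For any fixed open set, each post office goes to its cheapest open site; total = fixed + service.
{Joliet, Holm}: M1→Joliet 6, M2→Joliet 6, M3→Joliet 2, M4→Holm 3, M5→Holm 4, M6→Joliet 5, M7→Holm 7, M8→Holm 9. Service 42; fixed 17; total 59.
{Joliet, Norris}: service 50 + fixed 15 = 65
{Joliet, Norris, Holm}: service 38 + fixed 27 = 65
{Joliet, Norris, Galt, Ryde, Holm}: service 34 + fixed 59 = 93
No other subset beats 59.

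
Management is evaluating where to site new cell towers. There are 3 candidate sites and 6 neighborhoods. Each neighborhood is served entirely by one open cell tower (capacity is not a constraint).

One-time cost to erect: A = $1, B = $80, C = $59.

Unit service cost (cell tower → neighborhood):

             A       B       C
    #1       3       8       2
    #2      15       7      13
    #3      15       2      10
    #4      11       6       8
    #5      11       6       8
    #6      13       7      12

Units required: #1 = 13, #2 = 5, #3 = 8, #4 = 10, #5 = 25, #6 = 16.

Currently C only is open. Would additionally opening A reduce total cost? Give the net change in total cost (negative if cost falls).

No — net change +1 (cost rises by 1).

Current service cost with {C}: 643.
Adding A: each neighborhood re-picks its cheapest; new service cost 643, saving 0.
Extra fixed cost: 1. Net change = 1 − 0 = 1.
(Totals: 702 → 703.)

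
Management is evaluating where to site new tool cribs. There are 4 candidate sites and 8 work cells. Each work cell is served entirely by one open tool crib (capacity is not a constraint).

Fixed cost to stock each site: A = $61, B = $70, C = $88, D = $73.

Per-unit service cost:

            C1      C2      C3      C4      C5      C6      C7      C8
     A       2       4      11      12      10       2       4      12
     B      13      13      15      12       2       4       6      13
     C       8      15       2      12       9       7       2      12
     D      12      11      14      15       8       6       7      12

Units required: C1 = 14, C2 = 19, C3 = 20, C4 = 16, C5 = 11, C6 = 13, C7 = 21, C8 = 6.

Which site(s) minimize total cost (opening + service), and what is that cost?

Open A, B and C; minimum total cost 717.

For any fixed open set, each work cell goes to its cheapest open site; total = fixed + service.
{A, B, C}: C1→A 2·14=28, C2→A 4·19=76, C3→C 2·20=40, C4→A 12·16=192, C5→B 2·11=22, C6→A 2·13=26, C7→C 2·21=42, C8→A 12·6=72. Service 498; fixed 219; total 717.
{A, C}: service 575 + fixed 149 = 724
{A, C, D}: service 564 + fixed 222 = 786
{A, B, C, D}: service 498 + fixed 292 = 790
No other subset beats 717.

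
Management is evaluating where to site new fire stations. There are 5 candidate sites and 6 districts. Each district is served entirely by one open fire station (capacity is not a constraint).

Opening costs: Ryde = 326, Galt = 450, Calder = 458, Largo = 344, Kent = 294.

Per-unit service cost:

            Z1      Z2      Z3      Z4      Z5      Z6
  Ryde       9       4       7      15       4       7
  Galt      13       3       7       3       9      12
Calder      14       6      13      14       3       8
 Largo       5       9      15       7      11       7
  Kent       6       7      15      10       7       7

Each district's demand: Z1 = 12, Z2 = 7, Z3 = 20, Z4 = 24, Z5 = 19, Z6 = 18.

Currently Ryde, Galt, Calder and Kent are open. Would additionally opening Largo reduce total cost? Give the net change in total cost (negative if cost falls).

No — net change +332 (cost rises by 332).

Current service cost with {Ryde, Galt, Calder, Kent}: 488.
Adding Largo: each district re-picks its cheapest; new service cost 476, saving 12.
Extra fixed cost: 344. Net change = 344 − 12 = 332.
(Totals: 2016 → 2348.)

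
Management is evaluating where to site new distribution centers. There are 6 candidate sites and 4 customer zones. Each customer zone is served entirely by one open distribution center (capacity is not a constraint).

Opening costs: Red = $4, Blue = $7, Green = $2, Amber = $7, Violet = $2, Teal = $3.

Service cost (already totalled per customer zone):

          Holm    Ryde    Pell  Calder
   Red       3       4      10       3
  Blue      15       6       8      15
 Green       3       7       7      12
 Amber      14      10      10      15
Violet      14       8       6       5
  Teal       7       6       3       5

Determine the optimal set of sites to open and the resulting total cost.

For any fixed open set, each customer zone goes to its cheapest open site; total = fixed + service.
{Red, Teal}: Holm→Red 3, Ryde→Red 4, Pell→Teal 3, Calder→Red 3. Service 13; fixed 7; total 20.
{Red, Green, Teal}: Holm→Red 3, Ryde→Red 4, Pell→Teal 3, Calder→Red 3. Service 13; fixed 9; total 22.
{Red, Violet}: Holm→Red 3, Ryde→Red 4, Pell→Violet 6, Calder→Red 3. Service 16; fixed 6; total 22.
{Red, Blue, Green, Amber, Violet, Teal}: Holm→Red 3, Ryde→Red 4, Pell→Teal 3, Calder→Red 3. Service 13; fixed 25; total 38.
No other subset beats 20.

Open Red and Teal; minimum total cost 20.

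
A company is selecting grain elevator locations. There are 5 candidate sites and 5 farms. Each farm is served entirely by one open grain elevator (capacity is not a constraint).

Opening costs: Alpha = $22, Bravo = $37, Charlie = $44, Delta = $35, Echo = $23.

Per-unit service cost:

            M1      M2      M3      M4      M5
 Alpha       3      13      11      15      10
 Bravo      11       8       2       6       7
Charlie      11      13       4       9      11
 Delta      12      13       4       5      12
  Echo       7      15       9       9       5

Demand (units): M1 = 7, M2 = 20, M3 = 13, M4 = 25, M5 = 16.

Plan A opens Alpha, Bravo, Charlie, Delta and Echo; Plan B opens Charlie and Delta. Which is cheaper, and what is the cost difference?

Plan A: {Alpha, Bravo, Charlie, Delta, Echo}: M1→Alpha 3·7=21, M2→Bravo 8·20=160, M3→Bravo 2·13=26, M4→Delta 5·25=125, M5→Echo 5·16=80. Service 412; fixed 161; total 573.
Plan B: {Charlie, Delta}: M1→Charlie 11·7=77, M2→Charlie 13·20=260, M3→Charlie 4·13=52, M4→Delta 5·25=125, M5→Charlie 11·16=176. Service 690; fixed 79; total 769.
Difference: |573 − 769| = 196.

Plan A is cheaper by 196.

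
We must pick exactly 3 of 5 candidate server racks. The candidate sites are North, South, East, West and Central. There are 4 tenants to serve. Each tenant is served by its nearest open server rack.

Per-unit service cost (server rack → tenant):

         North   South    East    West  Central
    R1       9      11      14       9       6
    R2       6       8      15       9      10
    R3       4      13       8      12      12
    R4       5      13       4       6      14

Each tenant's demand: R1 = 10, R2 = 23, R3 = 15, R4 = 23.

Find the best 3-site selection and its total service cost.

With exactly 3 open, each tenant uses its cheapest among the chosen.
{North, East, Central}: R1→Central 6·10=60, R2→North 6·23=138, R3→North 4·15=60, R4→East 4·23=92. Service cost 350.
{North, South, Central}: service cost 373
{North, West, Central}: service cost 373
Among all 10 size-3 choices, {North, East, Central} is lowest.

Choose North, East and Central; total service cost 350.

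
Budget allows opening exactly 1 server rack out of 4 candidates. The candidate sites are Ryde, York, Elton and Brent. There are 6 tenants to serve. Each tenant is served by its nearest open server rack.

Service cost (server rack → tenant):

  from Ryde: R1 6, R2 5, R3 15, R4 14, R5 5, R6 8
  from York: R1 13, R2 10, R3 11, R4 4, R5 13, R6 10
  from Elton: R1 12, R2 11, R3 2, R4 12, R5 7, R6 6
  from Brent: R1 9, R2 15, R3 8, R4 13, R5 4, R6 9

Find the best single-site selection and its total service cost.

Choose Elton only; total service cost 50.

With exactly 1 open, each tenant uses its cheapest among the chosen.
{Elton}: R1→Elton 12, R2→Elton 11, R3→Elton 2, R4→Elton 12, R5→Elton 7, R6→Elton 6. Service cost 50.
{Ryde}: service cost 53
{Brent}: service cost 58
Among all 4 size-1 choices, {Elton} is lowest.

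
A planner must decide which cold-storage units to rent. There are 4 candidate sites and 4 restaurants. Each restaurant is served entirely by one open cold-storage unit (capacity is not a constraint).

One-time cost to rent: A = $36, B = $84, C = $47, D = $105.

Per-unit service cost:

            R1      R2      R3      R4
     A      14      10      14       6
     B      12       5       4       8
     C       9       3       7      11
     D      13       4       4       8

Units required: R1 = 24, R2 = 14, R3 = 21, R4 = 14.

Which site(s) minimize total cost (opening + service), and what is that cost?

For any fixed open set, each restaurant goes to its cheapest open site; total = fixed + service.
{A, C}: R1→C 9·24=216, R2→C 3·14=42, R3→C 7·21=147, R4→A 6·14=84. Service 489; fixed 83; total 572.
{B, C}: service 454 + fixed 131 = 585
{A, B, C}: R1→C 9·24=216, R2→C 3·14=42, R3→B 4·21=84, R4→A 6·14=84. Service 426; fixed 167; total 593.
{A, B, C, D}: R1→C 9·24=216, R2→C 3·14=42, R3→B 4·21=84, R4→A 6·14=84. Service 426; fixed 272; total 698.
No other subset beats 572.

Open A and C; minimum total cost 572.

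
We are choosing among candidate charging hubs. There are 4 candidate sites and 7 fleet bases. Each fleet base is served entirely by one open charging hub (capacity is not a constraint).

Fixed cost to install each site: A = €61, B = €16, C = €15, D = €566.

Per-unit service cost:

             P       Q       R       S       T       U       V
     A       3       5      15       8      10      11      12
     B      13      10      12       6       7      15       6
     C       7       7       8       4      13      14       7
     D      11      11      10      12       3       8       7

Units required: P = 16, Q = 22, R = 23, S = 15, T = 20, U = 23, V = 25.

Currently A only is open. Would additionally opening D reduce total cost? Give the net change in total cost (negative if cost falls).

Current service cost with {A}: 1376.
Adding D: each fleet base re-picks its cheapest; new service cost 927, saving 449.
Extra fixed cost: 566. Net change = 566 − 449 = 117.
(Totals: 1437 → 1554.)

No — net change +117 (cost rises by 117).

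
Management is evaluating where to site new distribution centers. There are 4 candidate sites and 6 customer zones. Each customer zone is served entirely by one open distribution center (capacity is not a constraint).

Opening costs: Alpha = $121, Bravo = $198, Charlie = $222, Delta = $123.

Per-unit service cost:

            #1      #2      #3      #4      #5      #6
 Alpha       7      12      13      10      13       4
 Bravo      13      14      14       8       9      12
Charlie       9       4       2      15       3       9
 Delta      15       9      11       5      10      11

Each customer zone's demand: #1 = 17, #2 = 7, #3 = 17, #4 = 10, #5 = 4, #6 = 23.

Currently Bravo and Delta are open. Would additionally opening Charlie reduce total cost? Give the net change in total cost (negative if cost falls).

Current service cost with {Bravo, Delta}: 810.
Adding Charlie: each customer zone re-picks its cheapest; new service cost 484, saving 326.
Extra fixed cost: 222. Net change = 222 − 326 = -104.
(Totals: 1131 → 1027.)

Yes — net change −104 (cost falls by 104).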